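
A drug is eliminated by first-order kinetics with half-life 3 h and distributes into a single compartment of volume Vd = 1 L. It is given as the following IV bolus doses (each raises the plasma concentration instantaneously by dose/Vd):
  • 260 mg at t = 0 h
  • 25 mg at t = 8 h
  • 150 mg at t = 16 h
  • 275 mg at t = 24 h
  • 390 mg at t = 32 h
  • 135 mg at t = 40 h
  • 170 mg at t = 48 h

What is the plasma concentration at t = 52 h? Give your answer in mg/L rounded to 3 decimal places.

k = ln 2 / 3 = 0.23105 per h
Dose 1 (260 mg at t=0 h): 260·exp(−0.23105·52) = 0.002 mg/L
Dose 2 (25 mg at t=8 h): 25·exp(−0.23105·44) = 0.001 mg/L
Dose 3 (150 mg at t=16 h): 150·exp(−0.23105·36) = 0.037 mg/L
Dose 4 (275 mg at t=24 h): 275·exp(−0.23105·28) = 0.426 mg/L
Dose 5 (390 mg at t=32 h): 390·exp(−0.23105·20) = 3.839 mg/L
Dose 6 (135 mg at t=40 h): 135·exp(−0.23105·12) = 8.438 mg/L
Dose 7 (170 mg at t=48 h): 170·exp(−0.23105·4) = 67.465 mg/L
C(52) = 0.002 + 0.001 + 0.037 + 0.426 + 3.839 + 8.438 + 67.465 = 80.206 mg/L

80.206 mg/L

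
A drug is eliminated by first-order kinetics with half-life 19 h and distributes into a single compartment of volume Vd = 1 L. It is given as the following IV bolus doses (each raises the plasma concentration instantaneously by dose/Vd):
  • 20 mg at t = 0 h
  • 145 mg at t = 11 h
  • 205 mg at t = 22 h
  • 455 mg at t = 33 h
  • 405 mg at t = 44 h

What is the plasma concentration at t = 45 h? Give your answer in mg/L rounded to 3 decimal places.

k = ln 2 / 19 = 0.03648 per h
Dose 1 (20 mg at t=0 h): 20·exp(−0.03648·45) = 3.873 mg/L
Dose 2 (145 mg at t=11 h): 145·exp(−0.03648·34) = 41.945 mg/L
Dose 3 (205 mg at t=22 h): 205·exp(−0.03648·23) = 88.583 mg/L
Dose 4 (455 mg at t=33 h): 455·exp(−0.03648·12) = 293.689 mg/L
Dose 5 (405 mg at t=44 h): 405·exp(−0.03648·1) = 390.491 mg/L
C(45) = 3.873 + 41.945 + 88.583 + 293.689 + 390.491 = 818.581 mg/L

818.581 mg/L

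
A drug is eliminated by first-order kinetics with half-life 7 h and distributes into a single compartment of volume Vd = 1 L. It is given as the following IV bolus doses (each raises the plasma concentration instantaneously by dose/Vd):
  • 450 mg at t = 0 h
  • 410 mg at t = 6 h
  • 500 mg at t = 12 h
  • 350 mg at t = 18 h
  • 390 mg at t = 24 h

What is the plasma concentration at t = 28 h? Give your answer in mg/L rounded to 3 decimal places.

569.560 mg/L

k = ln 2 / 7 = 0.09902 per h
Dose 1 (450 mg at t=0 h): 450·exp(−0.09902·28) = 28.125 mg/L
Dose 2 (410 mg at t=6 h): 410·exp(−0.09902·22) = 46.418 mg/L
Dose 3 (500 mg at t=12 h): 500·exp(−0.09902·16) = 102.542 mg/L
Dose 4 (350 mg at t=18 h): 350·exp(−0.09902·10) = 130.025 mg/L
Dose 5 (390 mg at t=24 h): 390·exp(−0.09902·4) = 262.451 mg/L
C(28) = 28.125 + 46.418 + 102.542 + 130.025 + 262.451 = 569.560 mg/L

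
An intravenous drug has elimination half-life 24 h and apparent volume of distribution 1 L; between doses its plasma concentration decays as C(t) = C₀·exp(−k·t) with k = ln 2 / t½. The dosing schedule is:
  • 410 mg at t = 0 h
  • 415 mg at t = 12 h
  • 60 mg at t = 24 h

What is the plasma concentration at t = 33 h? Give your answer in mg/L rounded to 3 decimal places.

k = ln 2 / 24 = 0.02888 per h
Dose 1 (410 mg at t=0 h): 410·exp(−0.02888·33) = 158.077 mg/L
Dose 2 (415 mg at t=12 h): 415·exp(−0.02888·21) = 226.280 mg/L
Dose 3 (60 mg at t=24 h): 60·exp(−0.02888·9) = 46.266 mg/L
C(33) = 158.077 + 226.280 + 46.266 = 430.623 mg/L

430.623 mg/L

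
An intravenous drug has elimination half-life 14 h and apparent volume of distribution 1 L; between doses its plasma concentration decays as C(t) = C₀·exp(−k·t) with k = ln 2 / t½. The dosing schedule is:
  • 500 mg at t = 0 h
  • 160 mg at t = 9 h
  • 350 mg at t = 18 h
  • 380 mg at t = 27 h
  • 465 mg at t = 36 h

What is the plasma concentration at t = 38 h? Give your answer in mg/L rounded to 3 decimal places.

885.867 mg/L

k = ln 2 / 14 = 0.04951 per h
Dose 1 (500 mg at t=0 h): 500·exp(−0.04951·38) = 76.188 mg/L
Dose 2 (160 mg at t=9 h): 160·exp(−0.04951·29) = 38.068 mg/L
Dose 3 (350 mg at t=18 h): 350·exp(−0.04951·20) = 130.025 mg/L
Dose 4 (380 mg at t=27 h): 380·exp(−0.04951·11) = 220.425 mg/L
Dose 5 (465 mg at t=36 h): 465·exp(−0.04951·2) = 421.162 mg/L
C(38) = 76.188 + 38.068 + 130.025 + 220.425 + 421.162 = 885.867 mg/L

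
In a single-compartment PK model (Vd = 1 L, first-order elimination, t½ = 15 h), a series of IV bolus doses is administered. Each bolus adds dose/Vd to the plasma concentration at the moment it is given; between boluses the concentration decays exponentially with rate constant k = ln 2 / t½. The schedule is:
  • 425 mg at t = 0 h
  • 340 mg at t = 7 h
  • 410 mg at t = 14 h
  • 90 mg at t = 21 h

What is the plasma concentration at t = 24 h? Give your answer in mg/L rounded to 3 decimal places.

k = ln 2 / 15 = 0.04621 per h
Dose 1 (425 mg at t=0 h): 425·exp(−0.04621·24) = 140.198 mg/L
Dose 2 (340 mg at t=7 h): 340·exp(−0.04621·17) = 154.993 mg/L
Dose 3 (410 mg at t=14 h): 410·exp(−0.04621·10) = 258.284 mg/L
Dose 4 (90 mg at t=21 h): 90·exp(−0.04621·3) = 78.350 mg/L
C(24) = 140.198 + 154.993 + 258.284 + 78.350 = 631.824 mg/L

631.824 mg/L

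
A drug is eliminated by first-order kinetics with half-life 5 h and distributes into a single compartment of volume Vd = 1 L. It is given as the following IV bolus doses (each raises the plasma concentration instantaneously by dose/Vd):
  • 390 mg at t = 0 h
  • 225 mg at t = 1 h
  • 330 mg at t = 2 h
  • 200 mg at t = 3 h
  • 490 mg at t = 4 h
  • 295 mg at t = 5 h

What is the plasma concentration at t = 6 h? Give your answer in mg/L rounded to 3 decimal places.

1231.906 mg/L

k = ln 2 / 5 = 0.13863 per h
Dose 1 (390 mg at t=0 h): 390·exp(−0.13863·6) = 169.757 mg/L
Dose 2 (225 mg at t=1 h): 225·exp(−0.13863·5) = 112.500 mg/L
Dose 3 (330 mg at t=2 h): 330·exp(−0.13863·4) = 189.535 mg/L
Dose 4 (200 mg at t=3 h): 200·exp(−0.13863·3) = 131.951 mg/L
Dose 5 (490 mg at t=4 h): 490·exp(−0.13863·2) = 371.351 mg/L
Dose 6 (295 mg at t=5 h): 295·exp(−0.13863·1) = 256.812 mg/L
C(6) = 169.757 + 112.500 + 189.535 + 131.951 + 371.351 + 256.812 = 1231.906 mg/L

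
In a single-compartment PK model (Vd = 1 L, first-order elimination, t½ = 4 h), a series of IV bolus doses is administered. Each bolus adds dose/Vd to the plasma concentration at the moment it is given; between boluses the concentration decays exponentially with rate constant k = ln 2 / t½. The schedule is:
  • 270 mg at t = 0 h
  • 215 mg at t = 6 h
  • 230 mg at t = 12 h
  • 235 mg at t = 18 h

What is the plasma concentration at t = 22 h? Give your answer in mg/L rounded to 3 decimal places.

k = ln 2 / 4 = 0.17329 per h
Dose 1 (270 mg at t=0 h): 270·exp(−0.17329·22) = 5.966 mg/L
Dose 2 (215 mg at t=6 h): 215·exp(−0.17329·16) = 13.438 mg/L
Dose 3 (230 mg at t=12 h): 230·exp(−0.17329·10) = 40.659 mg/L
Dose 4 (235 mg at t=18 h): 235·exp(−0.17329·4) = 117.500 mg/L
C(22) = 5.966 + 13.438 + 40.659 + 117.500 = 177.562 mg/L

177.562 mg/L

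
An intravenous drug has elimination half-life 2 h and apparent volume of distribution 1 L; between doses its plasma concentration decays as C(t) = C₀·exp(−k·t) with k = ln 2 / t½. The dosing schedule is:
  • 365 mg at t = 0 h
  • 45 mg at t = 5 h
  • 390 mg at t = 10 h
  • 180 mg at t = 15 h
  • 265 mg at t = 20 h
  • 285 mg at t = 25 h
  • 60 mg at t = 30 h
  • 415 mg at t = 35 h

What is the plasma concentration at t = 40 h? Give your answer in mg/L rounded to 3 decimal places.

k = ln 2 / 2 = 0.34657 per h
Dose 1 (365 mg at t=0 h): 365·exp(−0.34657·40) = 0.000 mg/L
Dose 2 (45 mg at t=5 h): 45·exp(−0.34657·35) = 0.000 mg/L
Dose 3 (390 mg at t=10 h): 390·exp(−0.34657·30) = 0.012 mg/L
Dose 4 (180 mg at t=15 h): 180·exp(−0.34657·25) = 0.031 mg/L
Dose 5 (265 mg at t=20 h): 265·exp(−0.34657·20) = 0.259 mg/L
Dose 6 (285 mg at t=25 h): 285·exp(−0.34657·15) = 1.574 mg/L
Dose 7 (60 mg at t=30 h): 60·exp(−0.34657·10) = 1.875 mg/L
Dose 8 (415 mg at t=35 h): 415·exp(−0.34657·5) = 73.362 mg/L
C(40) = 0.000 + 0.000 + 0.012 + 0.031 + 0.259 + 1.574 + 1.875 + 73.362 = 77.114 mg/L

77.114 mg/L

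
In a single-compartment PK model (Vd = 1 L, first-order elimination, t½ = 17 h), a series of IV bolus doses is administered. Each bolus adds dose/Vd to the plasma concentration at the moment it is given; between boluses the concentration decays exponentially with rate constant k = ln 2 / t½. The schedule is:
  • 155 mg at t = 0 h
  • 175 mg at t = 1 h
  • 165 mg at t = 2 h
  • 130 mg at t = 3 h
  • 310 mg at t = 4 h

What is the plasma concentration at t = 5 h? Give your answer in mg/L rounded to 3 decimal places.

838.515 mg/L

k = ln 2 / 17 = 0.04077 per h
Dose 1 (155 mg at t=0 h): 155·exp(−0.04077·5) = 126.414 mg/L
Dose 2 (175 mg at t=1 h): 175·exp(−0.04077·4) = 148.665 mg/L
Dose 3 (165 mg at t=2 h): 165·exp(−0.04077·3) = 146.003 mg/L
Dose 4 (130 mg at t=3 h): 130·exp(−0.04077·2) = 119.820 mg/L
Dose 5 (310 mg at t=4 h): 310·exp(−0.04077·1) = 297.614 mg/L
C(5) = 126.414 + 148.665 + 146.003 + 119.820 + 297.614 = 838.515 mg/L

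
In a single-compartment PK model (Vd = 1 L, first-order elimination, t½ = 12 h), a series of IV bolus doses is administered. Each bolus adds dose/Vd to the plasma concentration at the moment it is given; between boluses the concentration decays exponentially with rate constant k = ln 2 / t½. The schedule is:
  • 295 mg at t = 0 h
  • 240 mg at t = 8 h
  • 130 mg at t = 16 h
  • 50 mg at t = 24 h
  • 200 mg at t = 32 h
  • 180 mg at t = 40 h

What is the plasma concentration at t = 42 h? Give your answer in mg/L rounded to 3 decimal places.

378.988 mg/L

k = ln 2 / 12 = 0.05776 per h
Dose 1 (295 mg at t=0 h): 295·exp(−0.05776·42) = 26.075 mg/L
Dose 2 (240 mg at t=8 h): 240·exp(−0.05776·34) = 33.674 mg/L
Dose 3 (130 mg at t=16 h): 130·exp(−0.05776·26) = 28.954 mg/L
Dose 4 (50 mg at t=24 h): 50·exp(−0.05776·18) = 17.678 mg/L
Dose 5 (200 mg at t=32 h): 200·exp(−0.05776·10) = 112.246 mg/L
Dose 6 (180 mg at t=40 h): 180·exp(−0.05776·2) = 160.362 mg/L
C(42) = 26.075 + 33.674 + 28.954 + 17.678 + 112.246 + 160.362 = 378.988 mg/L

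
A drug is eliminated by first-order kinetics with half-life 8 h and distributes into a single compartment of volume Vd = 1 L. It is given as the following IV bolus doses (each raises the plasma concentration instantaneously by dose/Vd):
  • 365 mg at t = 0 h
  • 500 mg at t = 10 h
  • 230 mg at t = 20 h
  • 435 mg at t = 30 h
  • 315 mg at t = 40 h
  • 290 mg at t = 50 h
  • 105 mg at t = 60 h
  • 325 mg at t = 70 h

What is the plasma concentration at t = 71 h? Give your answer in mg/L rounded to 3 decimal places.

k = ln 2 / 8 = 0.08664 per h
Dose 1 (365 mg at t=0 h): 365·exp(−0.08664·71) = 0.777 mg/L
Dose 2 (500 mg at t=10 h): 500·exp(−0.08664·61) = 2.533 mg/L
Dose 3 (230 mg at t=20 h): 230·exp(−0.08664·51) = 2.771 mg/L
Dose 4 (435 mg at t=30 h): 435·exp(−0.08664·41) = 12.466 mg/L
Dose 5 (315 mg at t=40 h): 315·exp(−0.08664·31) = 21.469 mg/L
Dose 6 (290 mg at t=50 h): 290·exp(−0.08664·21) = 47.010 mg/L
Dose 7 (105 mg at t=60 h): 105·exp(−0.08664·11) = 40.483 mg/L
Dose 8 (325 mg at t=70 h): 325·exp(−0.08664·1) = 298.026 mg/L
C(71) = 0.777 + 2.533 + 2.771 + 12.466 + 21.469 + 47.010 + 40.483 + 298.026 = 425.536 mg/L

425.536 mg/L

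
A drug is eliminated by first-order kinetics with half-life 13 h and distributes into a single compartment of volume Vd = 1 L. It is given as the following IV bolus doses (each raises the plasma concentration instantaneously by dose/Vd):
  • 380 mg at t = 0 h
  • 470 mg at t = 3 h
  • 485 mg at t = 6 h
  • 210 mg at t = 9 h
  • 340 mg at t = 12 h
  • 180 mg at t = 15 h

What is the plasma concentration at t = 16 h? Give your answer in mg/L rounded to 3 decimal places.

1271.416 mg/L

k = ln 2 / 13 = 0.05332 per h
Dose 1 (380 mg at t=0 h): 380·exp(−0.05332·16) = 161.914 mg/L
Dose 2 (470 mg at t=3 h): 470·exp(−0.05332·13) = 235.000 mg/L
Dose 3 (485 mg at t=6 h): 485·exp(−0.05332·10) = 284.564 mg/L
Dose 4 (210 mg at t=9 h): 210·exp(−0.05332·7) = 144.586 mg/L
Dose 5 (340 mg at t=12 h): 340·exp(−0.05332·4) = 274.697 mg/L
Dose 6 (180 mg at t=15 h): 180·exp(−0.05332·1) = 170.654 mg/L
C(16) = 161.914 + 235.000 + 284.564 + 144.586 + 274.697 + 170.654 = 1271.416 mg/L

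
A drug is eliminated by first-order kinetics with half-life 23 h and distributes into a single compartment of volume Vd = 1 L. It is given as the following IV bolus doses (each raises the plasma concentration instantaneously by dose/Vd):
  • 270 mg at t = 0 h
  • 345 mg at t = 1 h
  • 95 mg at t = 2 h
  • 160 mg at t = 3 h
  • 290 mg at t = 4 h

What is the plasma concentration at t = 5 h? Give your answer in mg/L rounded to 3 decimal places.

k = ln 2 / 23 = 0.03014 per h
Dose 1 (270 mg at t=0 h): 270·exp(−0.03014·5) = 232.232 mg/L
Dose 2 (345 mg at t=1 h): 345·exp(−0.03014·4) = 305.820 mg/L
Dose 3 (95 mg at t=2 h): 95·exp(−0.03014·3) = 86.788 mg/L
Dose 4 (160 mg at t=3 h): 160·exp(−0.03014·2) = 150.641 mg/L
Dose 5 (290 mg at t=4 h): 290·exp(−0.03014·1) = 281.391 mg/L
C(5) = 232.232 + 305.820 + 86.788 + 150.641 + 281.391 = 1056.872 mg/L

1056.872 mg/L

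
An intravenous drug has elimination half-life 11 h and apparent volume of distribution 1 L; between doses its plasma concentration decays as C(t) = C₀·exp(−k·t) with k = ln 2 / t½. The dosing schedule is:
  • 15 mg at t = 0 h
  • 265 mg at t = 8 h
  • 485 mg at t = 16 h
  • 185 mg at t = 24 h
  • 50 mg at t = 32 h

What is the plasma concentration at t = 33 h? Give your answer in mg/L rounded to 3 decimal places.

374.739 mg/L

k = ln 2 / 11 = 0.06301 per h
Dose 1 (15 mg at t=0 h): 15·exp(−0.06301·33) = 1.875 mg/L
Dose 2 (265 mg at t=8 h): 265·exp(−0.06301·25) = 54.839 mg/L
Dose 3 (485 mg at t=16 h): 485·exp(−0.06301·17) = 166.155 mg/L
Dose 4 (185 mg at t=24 h): 185·exp(−0.06301·9) = 104.924 mg/L
Dose 5 (50 mg at t=32 h): 50·exp(−0.06301·1) = 46.947 mg/L
C(33) = 1.875 + 54.839 + 166.155 + 104.924 + 46.947 = 374.739 mg/L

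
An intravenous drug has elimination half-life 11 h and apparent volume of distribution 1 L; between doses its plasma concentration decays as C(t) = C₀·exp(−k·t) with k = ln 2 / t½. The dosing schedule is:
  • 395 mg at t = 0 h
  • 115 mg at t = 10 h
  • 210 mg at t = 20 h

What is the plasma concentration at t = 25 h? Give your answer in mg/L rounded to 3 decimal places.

k = ln 2 / 11 = 0.06301 per h
Dose 1 (395 mg at t=0 h): 395·exp(−0.06301·25) = 81.741 mg/L
Dose 2 (115 mg at t=10 h): 115·exp(−0.06301·15) = 44.689 mg/L
Dose 3 (210 mg at t=20 h): 210·exp(−0.06301·5) = 153.245 mg/L
C(25) = 81.741 + 44.689 + 153.245 = 279.675 mg/L

279.675 mg/L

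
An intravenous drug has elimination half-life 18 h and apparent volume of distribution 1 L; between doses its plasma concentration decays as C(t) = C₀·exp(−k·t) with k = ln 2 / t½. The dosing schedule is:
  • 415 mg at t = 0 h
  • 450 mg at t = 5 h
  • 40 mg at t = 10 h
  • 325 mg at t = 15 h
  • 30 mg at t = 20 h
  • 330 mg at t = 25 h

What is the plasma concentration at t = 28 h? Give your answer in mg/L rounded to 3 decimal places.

k = ln 2 / 18 = 0.03851 per h
Dose 1 (415 mg at t=0 h): 415·exp(−0.03851·28) = 141.182 mg/L
Dose 2 (450 mg at t=5 h): 450·exp(−0.03851·23) = 185.594 mg/L
Dose 3 (40 mg at t=10 h): 40·exp(−0.03851·18) = 20.000 mg/L
Dose 4 (325 mg at t=15 h): 325·exp(−0.03851·13) = 197.003 mg/L
Dose 5 (30 mg at t=20 h): 30·exp(−0.03851·8) = 22.046 mg/L
Dose 6 (330 mg at t=25 h): 330·exp(−0.03851·3) = 293.997 mg/L
C(28) = 141.182 + 185.594 + 20.000 + 197.003 + 22.046 + 293.997 = 859.821 mg/L

859.821 mg/L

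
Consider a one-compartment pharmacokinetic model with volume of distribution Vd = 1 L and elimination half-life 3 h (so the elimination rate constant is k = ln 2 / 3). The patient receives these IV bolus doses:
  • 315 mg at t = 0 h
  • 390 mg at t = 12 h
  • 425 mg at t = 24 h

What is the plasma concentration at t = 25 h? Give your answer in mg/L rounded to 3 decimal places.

357.646 mg/L

k = ln 2 / 3 = 0.23105 per h
Dose 1 (315 mg at t=0 h): 315·exp(−0.23105·25) = 0.977 mg/L
Dose 2 (390 mg at t=12 h): 390·exp(−0.23105·13) = 19.346 mg/L
Dose 3 (425 mg at t=24 h): 425·exp(−0.23105·1) = 337.323 mg/L
C(25) = 0.977 + 19.346 + 337.323 = 357.646 mg/L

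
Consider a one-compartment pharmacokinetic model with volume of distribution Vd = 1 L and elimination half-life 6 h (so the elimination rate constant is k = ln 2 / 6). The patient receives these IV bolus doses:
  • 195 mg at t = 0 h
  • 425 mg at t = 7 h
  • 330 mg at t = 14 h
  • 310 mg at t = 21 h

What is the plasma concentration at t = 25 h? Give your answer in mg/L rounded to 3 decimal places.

351.874 mg/L

k = ln 2 / 6 = 0.11552 per h
Dose 1 (195 mg at t=0 h): 195·exp(−0.11552·25) = 10.858 mg/L
Dose 2 (425 mg at t=7 h): 425·exp(−0.11552·18) = 53.125 mg/L
Dose 3 (330 mg at t=14 h): 330·exp(−0.11552·11) = 92.603 mg/L
Dose 4 (310 mg at t=21 h): 310·exp(−0.11552·4) = 195.288 mg/L
C(25) = 10.858 + 53.125 + 92.603 + 195.288 = 351.874 mg/L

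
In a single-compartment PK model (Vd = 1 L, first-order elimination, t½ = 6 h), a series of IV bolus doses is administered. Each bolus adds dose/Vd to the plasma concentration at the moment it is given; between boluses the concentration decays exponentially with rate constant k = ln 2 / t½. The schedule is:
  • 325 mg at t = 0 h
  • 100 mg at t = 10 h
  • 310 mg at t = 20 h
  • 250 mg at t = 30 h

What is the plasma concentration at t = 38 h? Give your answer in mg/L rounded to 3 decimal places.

145.930 mg/L

k = ln 2 / 6 = 0.11552 per h
Dose 1 (325 mg at t=0 h): 325·exp(−0.11552·38) = 4.031 mg/L
Dose 2 (100 mg at t=10 h): 100·exp(−0.11552·28) = 3.937 mg/L
Dose 3 (310 mg at t=20 h): 310·exp(−0.11552·18) = 38.750 mg/L
Dose 4 (250 mg at t=30 h): 250·exp(−0.11552·8) = 99.213 mg/L
C(38) = 4.031 + 3.937 + 38.750 + 99.213 = 145.930 mg/L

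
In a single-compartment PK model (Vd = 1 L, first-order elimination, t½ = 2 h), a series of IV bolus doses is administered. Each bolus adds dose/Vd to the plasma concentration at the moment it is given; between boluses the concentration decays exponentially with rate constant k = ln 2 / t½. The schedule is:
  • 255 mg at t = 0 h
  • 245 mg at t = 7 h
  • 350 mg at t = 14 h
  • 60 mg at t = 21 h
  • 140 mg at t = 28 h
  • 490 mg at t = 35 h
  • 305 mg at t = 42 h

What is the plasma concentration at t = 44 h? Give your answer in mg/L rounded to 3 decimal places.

k = ln 2 / 2 = 0.34657 per h
Dose 1 (255 mg at t=0 h): 255·exp(−0.34657·44) = 0.000 mg/L
Dose 2 (245 mg at t=7 h): 245·exp(−0.34657·37) = 0.001 mg/L
Dose 3 (350 mg at t=14 h): 350·exp(−0.34657·30) = 0.011 mg/L
Dose 4 (60 mg at t=21 h): 60·exp(−0.34657·23) = 0.021 mg/L
Dose 5 (140 mg at t=28 h): 140·exp(−0.34657·16) = 0.547 mg/L
Dose 6 (490 mg at t=35 h): 490·exp(−0.34657·9) = 21.655 mg/L
Dose 7 (305 mg at t=42 h): 305·exp(−0.34657·2) = 152.500 mg/L
C(44) = 0.000 + 0.001 + 0.011 + 0.021 + 0.547 + 21.655 + 152.500 = 174.734 mg/L

174.734 mg/L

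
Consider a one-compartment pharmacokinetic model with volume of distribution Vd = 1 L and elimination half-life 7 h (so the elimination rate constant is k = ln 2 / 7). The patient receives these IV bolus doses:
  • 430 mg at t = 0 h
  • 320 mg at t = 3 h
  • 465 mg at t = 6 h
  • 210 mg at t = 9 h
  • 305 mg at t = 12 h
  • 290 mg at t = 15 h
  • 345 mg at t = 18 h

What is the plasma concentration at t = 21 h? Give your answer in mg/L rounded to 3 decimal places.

818.403 mg/L

k = ln 2 / 7 = 0.09902 per h
Dose 1 (430 mg at t=0 h): 430·exp(−0.09902·21) = 53.750 mg/L
Dose 2 (320 mg at t=3 h): 320·exp(−0.09902·18) = 53.836 mg/L
Dose 3 (465 mg at t=6 h): 465·exp(−0.09902·15) = 105.290 mg/L
Dose 4 (210 mg at t=9 h): 210·exp(−0.09902·12) = 63.998 mg/L
Dose 5 (305 mg at t=12 h): 305·exp(−0.09902·9) = 125.101 mg/L
Dose 6 (290 mg at t=15 h): 290·exp(−0.09902·6) = 160.093 mg/L
Dose 7 (345 mg at t=18 h): 345·exp(−0.09902·3) = 256.334 mg/L
C(21) = 53.750 + 53.836 + 105.290 + 63.998 + 125.101 + 160.093 + 256.334 = 818.403 mg/L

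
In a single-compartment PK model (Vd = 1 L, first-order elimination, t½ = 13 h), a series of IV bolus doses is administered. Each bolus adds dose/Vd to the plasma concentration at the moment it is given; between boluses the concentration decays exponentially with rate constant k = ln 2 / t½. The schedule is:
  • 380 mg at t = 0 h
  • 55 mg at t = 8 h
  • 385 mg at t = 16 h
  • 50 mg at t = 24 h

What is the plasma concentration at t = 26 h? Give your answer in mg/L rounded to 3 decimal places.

k = ln 2 / 13 = 0.05332 per h
Dose 1 (380 mg at t=0 h): 380·exp(−0.05332·26) = 95.000 mg/L
Dose 2 (55 mg at t=8 h): 55·exp(−0.05332·18) = 21.065 mg/L
Dose 3 (385 mg at t=16 h): 385·exp(−0.05332·10) = 225.891 mg/L
Dose 4 (50 mg at t=24 h): 50·exp(−0.05332·2) = 44.943 mg/L
C(26) = 95.000 + 21.065 + 225.891 + 44.943 = 386.898 mg/L

386.898 mg/L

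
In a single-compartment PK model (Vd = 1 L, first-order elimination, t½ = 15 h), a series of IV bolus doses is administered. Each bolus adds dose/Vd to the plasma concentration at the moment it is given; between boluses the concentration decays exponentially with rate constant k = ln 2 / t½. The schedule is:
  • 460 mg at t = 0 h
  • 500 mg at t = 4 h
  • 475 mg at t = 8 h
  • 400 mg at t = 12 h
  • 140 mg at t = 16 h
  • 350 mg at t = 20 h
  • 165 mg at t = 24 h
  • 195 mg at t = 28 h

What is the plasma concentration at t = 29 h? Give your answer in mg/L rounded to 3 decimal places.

1265.111 mg/L

k = ln 2 / 15 = 0.04621 per h
Dose 1 (460 mg at t=0 h): 460·exp(−0.04621·29) = 120.439 mg/L
Dose 2 (500 mg at t=4 h): 500·exp(−0.04621·25) = 157.490 mg/L
Dose 3 (475 mg at t=8 h): 475·exp(−0.04621·21) = 179.991 mg/L
Dose 4 (400 mg at t=12 h): 400·exp(−0.04621·17) = 182.344 mg/L
Dose 5 (140 mg at t=16 h): 140·exp(−0.04621·13) = 76.778 mg/L
Dose 6 (350 mg at t=20 h): 350·exp(−0.04621·9) = 230.914 mg/L
Dose 7 (165 mg at t=24 h): 165·exp(−0.04621·5) = 130.961 mg/L
Dose 8 (195 mg at t=28 h): 195·exp(−0.04621·1) = 186.194 mg/L
C(29) = 120.439 + 157.490 + 179.991 + 182.344 + 76.778 + 230.914 + 130.961 + 186.194 = 1265.111 mg/L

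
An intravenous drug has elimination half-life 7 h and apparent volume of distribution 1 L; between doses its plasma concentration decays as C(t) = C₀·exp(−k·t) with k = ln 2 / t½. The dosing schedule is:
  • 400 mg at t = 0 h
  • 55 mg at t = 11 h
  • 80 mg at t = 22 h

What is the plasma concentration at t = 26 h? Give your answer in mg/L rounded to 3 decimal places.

96.765 mg/L

k = ln 2 / 7 = 0.09902 per h
Dose 1 (400 mg at t=0 h): 400·exp(−0.09902·26) = 30.475 mg/L
Dose 2 (55 mg at t=11 h): 55·exp(−0.09902·15) = 12.454 mg/L
Dose 3 (80 mg at t=22 h): 80·exp(−0.09902·4) = 53.836 mg/L
C(26) = 30.475 + 12.454 + 53.836 = 96.765 mg/L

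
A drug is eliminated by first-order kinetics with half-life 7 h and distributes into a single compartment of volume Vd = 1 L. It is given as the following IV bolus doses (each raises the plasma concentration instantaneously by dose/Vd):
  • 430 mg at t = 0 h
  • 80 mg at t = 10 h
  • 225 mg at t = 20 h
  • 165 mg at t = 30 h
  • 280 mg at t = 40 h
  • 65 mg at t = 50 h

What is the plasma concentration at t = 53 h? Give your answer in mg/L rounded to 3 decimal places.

154.465 mg/L

k = ln 2 / 7 = 0.09902 per h
Dose 1 (430 mg at t=0 h): 430·exp(−0.09902·53) = 2.261 mg/L
Dose 2 (80 mg at t=10 h): 80·exp(−0.09902·43) = 1.132 mg/L
Dose 3 (225 mg at t=20 h): 225·exp(−0.09902·33) = 8.571 mg/L
Dose 4 (165 mg at t=30 h): 165·exp(−0.09902·23) = 16.919 mg/L
Dose 5 (280 mg at t=40 h): 280·exp(−0.09902·13) = 77.286 mg/L
Dose 6 (65 mg at t=50 h): 65·exp(−0.09902·3) = 48.295 mg/L
C(53) = 2.261 + 1.132 + 8.571 + 16.919 + 77.286 + 48.295 = 154.465 mg/L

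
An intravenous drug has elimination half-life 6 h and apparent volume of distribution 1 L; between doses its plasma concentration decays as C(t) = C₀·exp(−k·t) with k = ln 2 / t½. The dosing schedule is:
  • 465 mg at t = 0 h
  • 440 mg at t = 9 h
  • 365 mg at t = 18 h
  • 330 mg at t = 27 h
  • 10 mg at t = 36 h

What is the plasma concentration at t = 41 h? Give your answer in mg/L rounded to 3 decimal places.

111.690 mg/L

k = ln 2 / 6 = 0.11552 per h
Dose 1 (465 mg at t=0 h): 465·exp(−0.11552·41) = 4.078 mg/L
Dose 2 (440 mg at t=9 h): 440·exp(−0.11552·32) = 10.913 mg/L
Dose 3 (365 mg at t=18 h): 365·exp(−0.11552·23) = 25.606 mg/L
Dose 4 (330 mg at t=27 h): 330·exp(−0.11552·14) = 65.480 mg/L
Dose 5 (10 mg at t=36 h): 10·exp(−0.11552·5) = 5.612 mg/L
C(41) = 4.078 + 10.913 + 25.606 + 65.480 + 5.612 = 111.690 mg/L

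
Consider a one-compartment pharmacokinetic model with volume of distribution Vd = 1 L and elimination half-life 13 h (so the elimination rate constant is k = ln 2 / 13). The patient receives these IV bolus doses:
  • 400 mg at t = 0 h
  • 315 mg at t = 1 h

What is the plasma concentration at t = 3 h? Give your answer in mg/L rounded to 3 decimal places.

k = ln 2 / 13 = 0.05332 per h
Dose 1 (400 mg at t=0 h): 400·exp(−0.05332·3) = 340.872 mg/L
Dose 2 (315 mg at t=1 h): 315·exp(−0.05332·2) = 283.138 mg/L
C(3) = 340.872 + 283.138 = 624.010 mg/L

624.010 mg/L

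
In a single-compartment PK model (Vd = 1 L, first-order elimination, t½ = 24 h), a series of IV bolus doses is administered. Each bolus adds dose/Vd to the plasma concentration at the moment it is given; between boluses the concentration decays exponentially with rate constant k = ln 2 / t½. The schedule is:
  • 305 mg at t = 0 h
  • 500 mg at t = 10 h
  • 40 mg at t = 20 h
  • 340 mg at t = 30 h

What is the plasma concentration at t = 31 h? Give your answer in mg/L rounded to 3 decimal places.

k = ln 2 / 24 = 0.02888 per h
Dose 1 (305 mg at t=0 h): 305·exp(−0.02888·31) = 124.586 mg/L
Dose 2 (500 mg at t=10 h): 500·exp(−0.02888·21) = 272.627 mg/L
Dose 3 (40 mg at t=20 h): 40·exp(−0.02888·11) = 29.113 mg/L
Dose 4 (340 mg at t=30 h): 340·exp(−0.02888·1) = 330.321 mg/L
C(31) = 124.586 + 272.627 + 29.113 + 330.321 = 756.647 mg/L

756.647 mg/L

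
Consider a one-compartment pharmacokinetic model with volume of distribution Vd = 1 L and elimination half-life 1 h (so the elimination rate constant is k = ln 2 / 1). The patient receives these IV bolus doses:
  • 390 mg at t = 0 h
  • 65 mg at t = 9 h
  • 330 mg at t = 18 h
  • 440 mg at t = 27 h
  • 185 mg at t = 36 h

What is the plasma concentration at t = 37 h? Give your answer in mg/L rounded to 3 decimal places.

92.930 mg/L

k = ln 2 / 1 = 0.69315 per h
Dose 1 (390 mg at t=0 h): 390·exp(−0.69315·37) = 0.000 mg/L
Dose 2 (65 mg at t=9 h): 65·exp(−0.69315·28) = 0.000 mg/L
Dose 3 (330 mg at t=18 h): 330·exp(−0.69315·19) = 0.001 mg/L
Dose 4 (440 mg at t=27 h): 440·exp(−0.69315·10) = 0.430 mg/L
Dose 5 (185 mg at t=36 h): 185·exp(−0.69315·1) = 92.500 mg/L
C(37) = 0.000 + 0.000 + 0.001 + 0.430 + 92.500 = 92.930 mg/L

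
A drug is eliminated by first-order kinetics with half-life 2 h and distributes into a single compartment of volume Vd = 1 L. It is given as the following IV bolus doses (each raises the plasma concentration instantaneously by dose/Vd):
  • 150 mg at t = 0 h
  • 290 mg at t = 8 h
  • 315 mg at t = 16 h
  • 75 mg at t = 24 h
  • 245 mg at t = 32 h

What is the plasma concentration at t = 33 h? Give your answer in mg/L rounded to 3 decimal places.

177.477 mg/L

k = ln 2 / 2 = 0.34657 per h
Dose 1 (150 mg at t=0 h): 150·exp(−0.34657·33) = 0.002 mg/L
Dose 2 (290 mg at t=8 h): 290·exp(−0.34657·25) = 0.050 mg/L
Dose 3 (315 mg at t=16 h): 315·exp(−0.34657·17) = 0.870 mg/L
Dose 4 (75 mg at t=24 h): 75·exp(−0.34657·9) = 3.315 mg/L
Dose 5 (245 mg at t=32 h): 245·exp(−0.34657·1) = 173.241 mg/L
C(33) = 0.002 + 0.050 + 0.870 + 3.315 + 173.241 = 177.477 mg/L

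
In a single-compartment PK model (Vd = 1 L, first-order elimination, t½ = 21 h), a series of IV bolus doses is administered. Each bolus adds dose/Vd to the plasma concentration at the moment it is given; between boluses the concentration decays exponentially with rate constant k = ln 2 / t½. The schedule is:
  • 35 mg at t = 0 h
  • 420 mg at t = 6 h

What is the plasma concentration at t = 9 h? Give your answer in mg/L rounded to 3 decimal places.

406.409 mg/L

k = ln 2 / 21 = 0.03301 per h
Dose 1 (35 mg at t=0 h): 35·exp(−0.03301·9) = 26.005 mg/L
Dose 2 (420 mg at t=6 h): 420·exp(−0.03301·3) = 380.404 mg/L
C(9) = 26.005 + 380.404 = 406.409 mg/L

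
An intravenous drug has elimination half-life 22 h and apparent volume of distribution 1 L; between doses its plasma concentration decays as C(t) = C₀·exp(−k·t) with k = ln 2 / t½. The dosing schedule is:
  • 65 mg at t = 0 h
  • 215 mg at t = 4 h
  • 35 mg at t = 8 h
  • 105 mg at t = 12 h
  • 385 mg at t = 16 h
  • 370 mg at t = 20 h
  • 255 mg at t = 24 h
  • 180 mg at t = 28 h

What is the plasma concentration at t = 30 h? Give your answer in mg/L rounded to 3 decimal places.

k = ln 2 / 22 = 0.03151 per h
Dose 1 (65 mg at t=0 h): 65·exp(−0.03151·30) = 25.259 mg/L
Dose 2 (215 mg at t=4 h): 215·exp(−0.03151·26) = 94.771 mg/L
Dose 3 (35 mg at t=8 h): 35·exp(−0.03151·22) = 17.500 mg/L
Dose 4 (105 mg at t=12 h): 105·exp(−0.03151·18) = 59.551 mg/L
Dose 5 (385 mg at t=16 h): 385·exp(−0.03151·14) = 247.683 mg/L
Dose 6 (370 mg at t=20 h): 370·exp(−0.03151·10) = 270.004 mg/L
Dose 7 (255 mg at t=24 h): 255·exp(−0.03151·6) = 211.077 mg/L
Dose 8 (180 mg at t=28 h): 180·exp(−0.03151·2) = 169.008 mg/L
C(30) = 25.259 + 94.771 + 17.500 + 59.551 + 247.683 + 270.004 + 211.077 + 169.008 = 1094.853 mg/L

1094.853 mg/L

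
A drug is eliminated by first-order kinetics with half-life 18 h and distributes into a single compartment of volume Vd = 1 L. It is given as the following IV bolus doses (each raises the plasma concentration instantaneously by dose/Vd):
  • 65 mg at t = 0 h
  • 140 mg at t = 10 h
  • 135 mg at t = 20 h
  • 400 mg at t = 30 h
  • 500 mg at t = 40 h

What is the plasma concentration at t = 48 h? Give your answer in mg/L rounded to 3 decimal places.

k = ln 2 / 18 = 0.03851 per h
Dose 1 (65 mg at t=0 h): 65·exp(−0.03851·48) = 10.237 mg/L
Dose 2 (140 mg at t=10 h): 140·exp(−0.03851·38) = 32.406 mg/L
Dose 3 (135 mg at t=20 h): 135·exp(−0.03851·28) = 45.927 mg/L
Dose 4 (400 mg at t=30 h): 400·exp(−0.03851·18) = 200.000 mg/L
Dose 5 (500 mg at t=40 h): 500·exp(−0.03851·8) = 367.434 mg/L
C(48) = 10.237 + 32.406 + 45.927 + 200.000 + 367.434 = 656.003 mg/L

656.003 mg/L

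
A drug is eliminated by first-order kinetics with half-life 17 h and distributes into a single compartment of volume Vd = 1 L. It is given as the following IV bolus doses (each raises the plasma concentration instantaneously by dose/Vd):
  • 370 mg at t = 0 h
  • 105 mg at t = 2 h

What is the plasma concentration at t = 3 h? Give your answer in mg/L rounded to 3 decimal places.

k = ln 2 / 17 = 0.04077 per h
Dose 1 (370 mg at t=0 h): 370·exp(−0.04077·3) = 327.400 mg/L
Dose 2 (105 mg at t=2 h): 105·exp(−0.04077·1) = 100.805 mg/L
C(3) = 327.400 + 100.805 = 428.205 mg/L

428.205 mg/L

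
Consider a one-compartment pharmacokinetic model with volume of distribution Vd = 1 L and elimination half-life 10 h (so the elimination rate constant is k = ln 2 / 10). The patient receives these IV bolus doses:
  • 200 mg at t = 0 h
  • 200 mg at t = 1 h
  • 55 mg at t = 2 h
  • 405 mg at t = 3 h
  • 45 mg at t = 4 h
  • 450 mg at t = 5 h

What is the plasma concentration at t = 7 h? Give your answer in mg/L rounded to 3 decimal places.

1029.188 mg/L

k = ln 2 / 10 = 0.06931 per h
Dose 1 (200 mg at t=0 h): 200·exp(−0.06931·7) = 123.114 mg/L
Dose 2 (200 mg at t=1 h): 200·exp(−0.06931·6) = 131.951 mg/L
Dose 3 (55 mg at t=2 h): 55·exp(−0.06931·5) = 38.891 mg/L
Dose 4 (405 mg at t=3 h): 405·exp(−0.06931·4) = 306.933 mg/L
Dose 5 (45 mg at t=4 h): 45·exp(−0.06931·3) = 36.551 mg/L
Dose 6 (450 mg at t=5 h): 450·exp(−0.06931·2) = 391.748 mg/L
C(7) = 123.114 + 131.951 + 38.891 + 306.933 + 36.551 + 391.748 = 1029.188 mg/L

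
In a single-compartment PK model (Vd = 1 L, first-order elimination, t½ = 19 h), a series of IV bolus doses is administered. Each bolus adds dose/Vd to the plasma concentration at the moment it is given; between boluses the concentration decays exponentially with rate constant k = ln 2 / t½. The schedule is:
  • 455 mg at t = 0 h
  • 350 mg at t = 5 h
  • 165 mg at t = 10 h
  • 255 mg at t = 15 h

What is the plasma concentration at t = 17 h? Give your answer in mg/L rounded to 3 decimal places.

k = ln 2 / 19 = 0.03648 per h
Dose 1 (455 mg at t=0 h): 455·exp(−0.03648·17) = 244.720 mg/L
Dose 2 (350 mg at t=5 h): 350·exp(−0.03648·12) = 225.914 mg/L
Dose 3 (165 mg at t=10 h): 165·exp(−0.03648·7) = 127.814 mg/L
Dose 4 (255 mg at t=15 h): 255·exp(−0.03648·2) = 237.057 mg/L
C(17) = 244.720 + 225.914 + 127.814 + 237.057 = 835.505 mg/L

835.505 mg/L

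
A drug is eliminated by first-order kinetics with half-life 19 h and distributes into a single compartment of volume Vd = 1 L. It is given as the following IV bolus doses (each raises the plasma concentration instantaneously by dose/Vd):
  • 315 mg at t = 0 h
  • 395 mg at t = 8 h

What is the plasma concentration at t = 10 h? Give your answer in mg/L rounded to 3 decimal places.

585.919 mg/L

k = ln 2 / 19 = 0.03648 per h
Dose 1 (315 mg at t=0 h): 315·exp(−0.03648·10) = 218.713 mg/L
Dose 2 (395 mg at t=8 h): 395·exp(−0.03648·2) = 367.206 mg/L
C(10) = 218.713 + 367.206 = 585.919 mg/L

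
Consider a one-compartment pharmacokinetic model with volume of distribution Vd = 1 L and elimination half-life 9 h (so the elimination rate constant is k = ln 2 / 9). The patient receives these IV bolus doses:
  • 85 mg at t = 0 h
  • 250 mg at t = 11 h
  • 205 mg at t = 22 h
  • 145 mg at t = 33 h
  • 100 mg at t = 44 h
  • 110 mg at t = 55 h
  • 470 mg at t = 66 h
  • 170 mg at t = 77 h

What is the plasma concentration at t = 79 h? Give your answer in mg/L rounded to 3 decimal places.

350.760 mg/L

k = ln 2 / 9 = 0.07702 per h
Dose 1 (85 mg at t=0 h): 85·exp(−0.07702·79) = 0.194 mg/L
Dose 2 (250 mg at t=11 h): 250·exp(−0.07702·68) = 1.329 mg/L
Dose 3 (205 mg at t=22 h): 205·exp(−0.07702·57) = 2.542 mg/L
Dose 4 (145 mg at t=33 h): 145·exp(−0.07702·46) = 4.195 mg/L
Dose 5 (100 mg at t=44 h): 100·exp(−0.07702·35) = 6.750 mg/L
Dose 6 (110 mg at t=55 h): 110·exp(−0.07702·24) = 17.324 mg/L
Dose 7 (470 mg at t=66 h): 470·exp(−0.07702·13) = 172.694 mg/L
Dose 8 (170 mg at t=77 h): 170·exp(−0.07702·2) = 145.731 mg/L
C(79) = 0.194 + 1.329 + 2.542 + 4.195 + 6.750 + 17.324 + 172.694 + 145.731 = 350.760 mg/L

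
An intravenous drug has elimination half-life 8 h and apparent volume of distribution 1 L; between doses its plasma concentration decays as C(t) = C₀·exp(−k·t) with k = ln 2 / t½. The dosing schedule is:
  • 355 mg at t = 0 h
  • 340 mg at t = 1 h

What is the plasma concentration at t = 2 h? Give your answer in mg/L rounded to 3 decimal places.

k = ln 2 / 8 = 0.08664 per h
Dose 1 (355 mg at t=0 h): 355·exp(−0.08664·2) = 298.518 mg/L
Dose 2 (340 mg at t=1 h): 340·exp(−0.08664·1) = 311.781 mg/L
C(2) = 298.518 + 311.781 = 610.300 mg/L

610.300 mg/L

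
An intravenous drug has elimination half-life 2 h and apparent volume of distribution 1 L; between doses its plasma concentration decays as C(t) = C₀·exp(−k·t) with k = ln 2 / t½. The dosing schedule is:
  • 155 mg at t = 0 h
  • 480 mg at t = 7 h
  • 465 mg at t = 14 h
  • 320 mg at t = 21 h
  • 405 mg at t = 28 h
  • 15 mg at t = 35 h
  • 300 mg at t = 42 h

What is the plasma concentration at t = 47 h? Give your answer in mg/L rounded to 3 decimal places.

k = ln 2 / 2 = 0.34657 per h
Dose 1 (155 mg at t=0 h): 155·exp(−0.34657·47) = 0.000 mg/L
Dose 2 (480 mg at t=7 h): 480·exp(−0.34657·40) = 0.000 mg/L
Dose 3 (465 mg at t=14 h): 465·exp(−0.34657·33) = 0.005 mg/L
Dose 4 (320 mg at t=21 h): 320·exp(−0.34657·26) = 0.039 mg/L
Dose 5 (405 mg at t=28 h): 405·exp(−0.34657·19) = 0.559 mg/L
Dose 6 (15 mg at t=35 h): 15·exp(−0.34657·12) = 0.234 mg/L
Dose 7 (300 mg at t=42 h): 300·exp(−0.34657·5) = 53.033 mg/L
C(47) = 0.000 + 0.000 + 0.005 + 0.039 + 0.559 + 0.234 + 53.033 = 53.871 mg/L

53.871 mg/L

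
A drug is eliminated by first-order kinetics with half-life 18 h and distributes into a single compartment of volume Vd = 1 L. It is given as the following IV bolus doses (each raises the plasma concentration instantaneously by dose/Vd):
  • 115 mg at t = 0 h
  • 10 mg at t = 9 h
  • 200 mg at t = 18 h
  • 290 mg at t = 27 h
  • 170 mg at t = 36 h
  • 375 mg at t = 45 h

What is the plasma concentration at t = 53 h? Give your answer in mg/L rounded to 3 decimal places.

539.207 mg/L

k = ln 2 / 18 = 0.03851 per h
Dose 1 (115 mg at t=0 h): 115·exp(−0.03851·53) = 14.939 mg/L
Dose 2 (10 mg at t=9 h): 10·exp(−0.03851·44) = 1.837 mg/L
Dose 3 (200 mg at t=18 h): 200·exp(−0.03851·35) = 51.963 mg/L
Dose 4 (290 mg at t=27 h): 290·exp(−0.03851·26) = 106.556 mg/L
Dose 5 (170 mg at t=36 h): 170·exp(−0.03851·17) = 88.337 mg/L
Dose 6 (375 mg at t=45 h): 375·exp(−0.03851·8) = 275.575 mg/L
C(53) = 14.939 + 1.837 + 51.963 + 106.556 + 88.337 + 275.575 = 539.207 mg/L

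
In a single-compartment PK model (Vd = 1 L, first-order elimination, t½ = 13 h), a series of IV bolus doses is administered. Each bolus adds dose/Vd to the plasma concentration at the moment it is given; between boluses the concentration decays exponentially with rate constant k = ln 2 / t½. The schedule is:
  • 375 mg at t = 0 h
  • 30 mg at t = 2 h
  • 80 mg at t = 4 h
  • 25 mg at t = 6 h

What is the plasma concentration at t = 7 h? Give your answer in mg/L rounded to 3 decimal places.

373.045 mg/L

k = ln 2 / 13 = 0.05332 per h
Dose 1 (375 mg at t=0 h): 375·exp(−0.05332·7) = 258.189 mg/L
Dose 2 (30 mg at t=2 h): 30·exp(−0.05332·5) = 22.979 mg/L
Dose 3 (80 mg at t=4 h): 80·exp(−0.05332·3) = 68.174 mg/L
Dose 4 (25 mg at t=6 h): 25·exp(−0.05332·1) = 23.702 mg/L
C(7) = 258.189 + 22.979 + 68.174 + 23.702 = 373.045 mg/L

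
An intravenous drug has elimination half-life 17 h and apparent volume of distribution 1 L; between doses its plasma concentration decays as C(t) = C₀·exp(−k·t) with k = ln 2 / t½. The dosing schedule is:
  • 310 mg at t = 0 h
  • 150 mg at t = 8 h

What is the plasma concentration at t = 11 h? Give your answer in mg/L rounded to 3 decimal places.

330.690 mg/L

k = ln 2 / 17 = 0.04077 per h
Dose 1 (310 mg at t=0 h): 310·exp(−0.04077·11) = 197.960 mg/L
Dose 2 (150 mg at t=8 h): 150·exp(−0.04077·3) = 132.730 mg/L
C(11) = 197.960 + 132.730 = 330.690 mg/L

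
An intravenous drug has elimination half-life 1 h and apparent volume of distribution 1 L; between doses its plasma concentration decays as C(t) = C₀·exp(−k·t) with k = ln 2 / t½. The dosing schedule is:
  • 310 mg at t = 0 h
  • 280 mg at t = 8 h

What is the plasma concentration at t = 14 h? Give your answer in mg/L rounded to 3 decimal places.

k = ln 2 / 1 = 0.69315 per h
Dose 1 (310 mg at t=0 h): 310·exp(−0.69315·14) = 0.019 mg/L
Dose 2 (280 mg at t=8 h): 280·exp(−0.69315·6) = 4.375 mg/L
C(14) = 0.019 + 4.375 = 4.394 mg/L

4.394 mg/L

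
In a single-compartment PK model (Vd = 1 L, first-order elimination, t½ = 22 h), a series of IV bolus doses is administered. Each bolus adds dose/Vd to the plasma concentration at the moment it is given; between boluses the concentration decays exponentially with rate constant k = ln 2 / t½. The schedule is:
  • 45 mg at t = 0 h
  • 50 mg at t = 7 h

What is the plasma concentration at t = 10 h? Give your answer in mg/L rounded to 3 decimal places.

k = ln 2 / 22 = 0.03151 per h
Dose 1 (45 mg at t=0 h): 45·exp(−0.03151·10) = 32.838 mg/L
Dose 2 (50 mg at t=7 h): 50·exp(−0.03151·3) = 45.490 mg/L
C(10) = 32.838 + 45.490 = 78.329 mg/L

78.329 mg/L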